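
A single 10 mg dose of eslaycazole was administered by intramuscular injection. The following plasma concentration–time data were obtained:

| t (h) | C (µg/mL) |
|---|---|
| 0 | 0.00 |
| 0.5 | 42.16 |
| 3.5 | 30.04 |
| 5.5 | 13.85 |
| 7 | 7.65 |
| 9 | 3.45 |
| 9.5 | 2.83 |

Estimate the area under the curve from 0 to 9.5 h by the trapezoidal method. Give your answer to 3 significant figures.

Trapezoidal AUC_0→9.5:
  [0→0.5]: (0.00+42.16)/2 × 0.5 = 10.54
  [0.5→3.5]: (42.16+30.04)/2 × 3 = 108.3
  [3.5→5.5]: (30.04+13.85)/2 × 2 = 43.89
  [5.5→7]: (13.85+7.65)/2 × 1.5 = 16.125
  [7→9]: (7.65+3.45)/2 × 2 = 11.1
  [9→9.5]: (3.45+2.83)/2 × 0.5 = 1.57
  Sum = 191.525 µg/mL·h

AUC = 192 µg/mL·h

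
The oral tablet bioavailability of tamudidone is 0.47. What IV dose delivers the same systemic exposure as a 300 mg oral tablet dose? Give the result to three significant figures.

D_iv = 141 mg

Systemic exposure from an extravascular dose = F × D_ev, so the equivalent IV dose is F × D_ev.
D_iv = F × D_ev = 0.47 × 300 = 141 mg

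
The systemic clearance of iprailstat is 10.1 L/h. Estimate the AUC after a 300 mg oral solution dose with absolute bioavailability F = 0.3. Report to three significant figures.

AUC_0→∞ = F × Dose / CL
        = 0.3 × 300 / 10.1 = 8.91089 mg/L·h

AUC = 8.91 mg/L·h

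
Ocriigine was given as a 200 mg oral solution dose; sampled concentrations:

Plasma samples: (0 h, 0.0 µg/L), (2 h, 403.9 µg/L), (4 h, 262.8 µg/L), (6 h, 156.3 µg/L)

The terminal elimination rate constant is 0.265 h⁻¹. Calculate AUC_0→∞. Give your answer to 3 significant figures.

Trapezoidal AUC_0→6:
  [0→2]: (0.0+403.9)/2 × 2 = 403.9
  [2→4]: (403.9+262.8)/2 × 2 = 666.7
  [4→6]: (262.8+156.3)/2 × 2 = 419.1
  Sum = 1489.7 µg/L·h
Extrapolated tail: C_last / k_e = 156.3 / 0.265 = 589.811
AUC_0→∞ = 1489.7 + 589.811 = 2079.511 µg/L·h

AUC = 2080 µg/L·h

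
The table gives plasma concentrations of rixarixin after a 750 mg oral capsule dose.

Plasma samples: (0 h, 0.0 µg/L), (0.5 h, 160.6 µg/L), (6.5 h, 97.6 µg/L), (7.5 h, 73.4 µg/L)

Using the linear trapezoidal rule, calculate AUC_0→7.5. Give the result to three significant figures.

AUC = 900 µg/L·h

Trapezoidal AUC_0→7.5:
  [0→0.5]: (0.0+160.6)/2 × 0.5 = 40.15
  [0.5→6.5]: (160.6+97.6)/2 × 6 = 774.6
  [6.5→7.5]: (97.6+73.4)/2 × 1 = 85.5
  Sum = 900.25 µg/L·h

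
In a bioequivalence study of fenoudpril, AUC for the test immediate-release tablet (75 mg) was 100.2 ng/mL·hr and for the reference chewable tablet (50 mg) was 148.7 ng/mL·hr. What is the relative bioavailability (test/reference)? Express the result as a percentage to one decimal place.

F_rel = (AUC_test/D_test) / (AUC_ref/D_ref)
      = (100.2/75) / (148.7/50)
      = 1.336 / 2.974 = 0.4492 = 44.92%

F_rel = 44.9%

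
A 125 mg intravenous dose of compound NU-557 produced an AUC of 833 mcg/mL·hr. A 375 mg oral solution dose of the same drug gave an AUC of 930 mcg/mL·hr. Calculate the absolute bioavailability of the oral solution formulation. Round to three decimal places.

F = 0.372

F = (AUC_ev / D_ev) / (AUC_iv / D_iv)
  = (930/375) / (833/125)
  = 2.48 / 6.664 = 0.3721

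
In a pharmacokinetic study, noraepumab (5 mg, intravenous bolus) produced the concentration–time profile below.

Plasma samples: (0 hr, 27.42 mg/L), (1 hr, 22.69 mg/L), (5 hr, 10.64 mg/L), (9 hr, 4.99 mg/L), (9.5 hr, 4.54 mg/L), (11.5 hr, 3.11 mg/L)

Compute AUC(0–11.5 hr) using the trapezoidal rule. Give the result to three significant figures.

Trapezoidal AUC_0→11.5:
  [0→1]: (27.42+22.69)/2 × 1 = 25.055
  [1→5]: (22.69+10.64)/2 × 4 = 66.66
  [5→9]: (10.64+4.99)/2 × 4 = 31.26
  [9→9.5]: (4.99+4.54)/2 × 0.5 = 2.3825
  [9.5→11.5]: (4.54+3.11)/2 × 2 = 7.65
  Sum = 133.0075 mg/L·hr

AUC = 133 mg/L·hr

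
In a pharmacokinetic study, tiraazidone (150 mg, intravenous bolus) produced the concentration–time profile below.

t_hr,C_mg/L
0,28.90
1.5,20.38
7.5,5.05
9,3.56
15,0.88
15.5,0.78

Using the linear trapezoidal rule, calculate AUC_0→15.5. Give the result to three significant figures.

AUC = 133 mg/L·hr

Trapezoidal AUC_0→15.5:
  [0→1.5]: (28.90+20.38)/2 × 1.5 = 36.96
  [1.5→7.5]: (20.38+5.05)/2 × 6 = 76.29
  [7.5→9]: (5.05+3.56)/2 × 1.5 = 6.4575
  [9→15]: (3.56+0.88)/2 × 6 = 13.32
  [15→15.5]: (0.88+0.78)/2 × 0.5 = 0.415
  Sum = 133.4425 mg/L·hr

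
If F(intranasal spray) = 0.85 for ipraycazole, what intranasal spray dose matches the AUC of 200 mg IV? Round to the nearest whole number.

For equal systemic exposure: F × D_ev = D_iv
D_ev = D_iv / F = 200 / 0.85 = 235.294 mg

D_intranasal = 235 mg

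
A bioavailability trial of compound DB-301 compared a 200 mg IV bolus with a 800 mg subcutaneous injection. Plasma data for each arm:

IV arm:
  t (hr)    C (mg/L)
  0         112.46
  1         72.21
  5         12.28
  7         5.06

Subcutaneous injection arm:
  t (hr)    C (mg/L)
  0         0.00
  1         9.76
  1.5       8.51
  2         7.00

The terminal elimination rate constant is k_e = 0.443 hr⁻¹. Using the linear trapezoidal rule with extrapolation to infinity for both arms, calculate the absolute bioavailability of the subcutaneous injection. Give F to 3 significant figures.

Trapezoidal AUC_0→7 (IV):
  [0→1]: (112.46+72.21)/2 × 1 = 92.335
  [1→5]: (72.21+12.28)/2 × 4 = 168.98
  [5→7]: (12.28+5.06)/2 × 2 = 17.34
  Sum = 278.655 mg/L·hr
IV tail: 5.06/0.443 = 11.422; AUC_iv,0→∞ = 278.655 + 11.422 = 290.077 mg/L·hr
Trapezoidal AUC_0→2 (subcutaneous injection):
  [0→1]: (0.00+9.76)/2 × 1 = 4.88
  [1→1.5]: (9.76+8.51)/2 × 0.5 = 4.5675
  [1.5→2]: (8.51+7.00)/2 × 0.5 = 3.8775
  Sum = 13.325 mg/L·hr
subcutaneous injection tail: 7.00/0.443 = 15.801; AUC_ev,0→∞ = 13.325 + 15.801 = 29.126 mg/L·hr
F = (AUC_ev/D_ev)/(AUC_iv/D_iv) = (29.126/800)/(290.077/200) = 0.0364075/1.450385 = 0.0251

F = 0.0251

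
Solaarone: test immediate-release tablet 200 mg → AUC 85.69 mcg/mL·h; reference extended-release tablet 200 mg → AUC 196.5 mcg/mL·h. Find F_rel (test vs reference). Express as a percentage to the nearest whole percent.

F_rel = (AUC_test/D_test) / (AUC_ref/D_ref)
      = (85.69/200) / (196.5/200)
      = 0.42845 / 0.9825 = 0.4361 = 43.61%

F_rel = 44%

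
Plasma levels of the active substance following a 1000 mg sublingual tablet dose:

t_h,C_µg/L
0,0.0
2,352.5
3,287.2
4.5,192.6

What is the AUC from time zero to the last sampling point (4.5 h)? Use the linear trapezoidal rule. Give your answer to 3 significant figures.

AUC = 1030 µg/L·h

Trapezoidal AUC_0→4.5:
  [0→2]: (0.0+352.5)/2 × 2 = 352.5
  [2→3]: (352.5+287.2)/2 × 1 = 319.85
  [3→4.5]: (287.2+192.6)/2 × 1.5 = 359.85
  Sum = 1032.2 µg/L·h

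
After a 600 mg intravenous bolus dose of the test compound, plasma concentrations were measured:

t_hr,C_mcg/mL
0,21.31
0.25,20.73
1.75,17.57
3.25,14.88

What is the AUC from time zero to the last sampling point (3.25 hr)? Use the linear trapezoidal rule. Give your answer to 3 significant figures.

Trapezoidal AUC_0→3.25:
  [0→0.25]: (21.31+20.73)/2 × 0.25 = 5.255
  [0.25→1.75]: (20.73+17.57)/2 × 1.5 = 28.725
  [1.75→3.25]: (17.57+14.88)/2 × 1.5 = 24.3375
  Sum = 58.3175 mcg/mL·hr

AUC = 58.3 mcg/mL·hr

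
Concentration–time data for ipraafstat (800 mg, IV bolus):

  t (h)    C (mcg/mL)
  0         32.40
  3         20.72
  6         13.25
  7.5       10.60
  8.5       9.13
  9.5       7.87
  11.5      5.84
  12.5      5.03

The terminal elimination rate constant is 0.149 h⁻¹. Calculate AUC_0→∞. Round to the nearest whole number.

AUC = 220 mcg/mL·h

Trapezoidal AUC_0→12.5:
  [0→3]: (32.40+20.72)/2 × 3 = 79.68
  [3→6]: (20.72+13.25)/2 × 3 = 50.955
  [6→7.5]: (13.25+10.60)/2 × 1.5 = 17.8875
  [7.5→8.5]: (10.60+9.13)/2 × 1 = 9.865
  [8.5→9.5]: (9.13+7.87)/2 × 1 = 8.5
  [9.5→11.5]: (7.87+5.84)/2 × 2 = 13.71
  [11.5→12.5]: (5.84+5.03)/2 × 1 = 5.435
  Sum = 186.0325 mcg/mL·h
Extrapolated tail: C_last / k_e = 5.03 / 0.149 = 33.758
AUC_0→∞ = 186.0325 + 33.758 = 219.7905 mcg/mL·h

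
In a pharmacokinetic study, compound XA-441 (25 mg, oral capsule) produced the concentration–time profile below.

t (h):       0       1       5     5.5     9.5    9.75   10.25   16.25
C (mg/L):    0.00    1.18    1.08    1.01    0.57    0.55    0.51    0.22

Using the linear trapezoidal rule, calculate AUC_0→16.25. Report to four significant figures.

AUC = 11.39 mg/L·h

Trapezoidal AUC_0→16.25:
  [0→1]: (0.00+1.18)/2 × 1 = 0.59
  [1→5]: (1.18+1.08)/2 × 4 = 4.52
  [5→5.5]: (1.08+1.01)/2 × 0.5 = 0.5225
  [5.5→9.5]: (1.01+0.57)/2 × 4 = 3.16
  [9.5→9.75]: (0.57+0.55)/2 × 0.25 = 0.14
  [9.75→10.25]: (0.55+0.51)/2 × 0.5 = 0.265
  [10.25→16.25]: (0.51+0.22)/2 × 6 = 2.19
  Sum = 11.3875 mg/L·h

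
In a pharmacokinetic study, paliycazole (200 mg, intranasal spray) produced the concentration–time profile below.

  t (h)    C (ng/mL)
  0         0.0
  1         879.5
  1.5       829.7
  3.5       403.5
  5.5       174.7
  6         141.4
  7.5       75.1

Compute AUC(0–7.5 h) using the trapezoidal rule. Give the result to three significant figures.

AUC = 2920 ng/mL·h

Trapezoidal AUC_0→7.5:
  [0→1]: (0.0+879.5)/2 × 1 = 439.75
  [1→1.5]: (879.5+829.7)/2 × 0.5 = 427.3
  [1.5→3.5]: (829.7+403.5)/2 × 2 = 1233.2
  [3.5→5.5]: (403.5+174.7)/2 × 2 = 578.2
  [5.5→6]: (174.7+141.4)/2 × 0.5 = 79.025
  [6→7.5]: (141.4+75.1)/2 × 1.5 = 162.375
  Sum = 2919.85 ng/mL·h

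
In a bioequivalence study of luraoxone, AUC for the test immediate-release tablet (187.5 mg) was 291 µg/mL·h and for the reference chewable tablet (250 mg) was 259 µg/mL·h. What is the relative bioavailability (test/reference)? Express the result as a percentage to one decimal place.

F_rel = 149.8%

F_rel = (AUC_test/D_test) / (AUC_ref/D_ref)
      = (291/187.5) / (259/250)
      = 1.552 / 1.036 = 1.4981 = 149.81%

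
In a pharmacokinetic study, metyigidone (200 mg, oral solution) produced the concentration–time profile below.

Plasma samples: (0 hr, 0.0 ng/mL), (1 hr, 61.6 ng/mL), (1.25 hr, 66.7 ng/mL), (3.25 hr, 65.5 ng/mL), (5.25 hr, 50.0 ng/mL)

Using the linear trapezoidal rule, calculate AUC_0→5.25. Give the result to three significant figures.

Trapezoidal AUC_0→5.25:
  [0→1]: (0.0+61.6)/2 × 1 = 30.8
  [1→1.25]: (61.6+66.7)/2 × 0.25 = 16.0375
  [1.25→3.25]: (66.7+65.5)/2 × 2 = 132.2
  [3.25→5.25]: (65.5+50.0)/2 × 2 = 115.5
  Sum = 294.5375 ng/mL·hr

AUC = 295 ng/mL·hr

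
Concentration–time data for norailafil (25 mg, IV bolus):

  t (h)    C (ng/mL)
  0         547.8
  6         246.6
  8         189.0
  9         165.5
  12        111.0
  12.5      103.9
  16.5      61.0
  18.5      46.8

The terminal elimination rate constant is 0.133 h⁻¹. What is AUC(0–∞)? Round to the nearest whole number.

AUC = 4254 ng/mL·h

Trapezoidal AUC_0→18.5:
  [0→6]: (547.8+246.6)/2 × 6 = 2383.2
  [6→8]: (246.6+189.0)/2 × 2 = 435.6
  [8→9]: (189.0+165.5)/2 × 1 = 177.25
  [9→12]: (165.5+111.0)/2 × 3 = 414.75
  [12→12.5]: (111.0+103.9)/2 × 0.5 = 53.725
  [12.5→16.5]: (103.9+61.0)/2 × 4 = 329.8
  [16.5→18.5]: (61.0+46.8)/2 × 2 = 107.8
  Sum = 3902.125 ng/mL·h
Extrapolated tail: C_last / k_e = 46.8 / 0.133 = 351.880
AUC_0→∞ = 3902.125 + 351.880 = 4254.005 ng/mL·h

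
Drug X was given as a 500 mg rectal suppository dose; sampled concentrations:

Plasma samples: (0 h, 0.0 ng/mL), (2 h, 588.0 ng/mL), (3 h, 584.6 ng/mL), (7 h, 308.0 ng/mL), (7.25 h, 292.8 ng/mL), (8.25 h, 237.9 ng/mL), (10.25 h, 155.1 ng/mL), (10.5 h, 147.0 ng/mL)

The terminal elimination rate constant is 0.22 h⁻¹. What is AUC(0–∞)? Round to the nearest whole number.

Trapezoidal AUC_0→10.5:
  [0→2]: (0.0+588.0)/2 × 2 = 588.0
  [2→3]: (588.0+584.6)/2 × 1 = 586.3
  [3→7]: (584.6+308.0)/2 × 4 = 1785.2
  [7→7.25]: (308.0+292.8)/2 × 0.25 = 75.1
  [7.25→8.25]: (292.8+237.9)/2 × 1 = 265.35
  [8.25→10.25]: (237.9+155.1)/2 × 2 = 393.0
  [10.25→10.5]: (155.1+147.0)/2 × 0.25 = 37.7625
  Sum = 3730.7125 ng/mL·h
Extrapolated tail: C_last / k_e = 147.0 / 0.22 = 668.182
AUC_0→∞ = 3730.7125 + 668.182 = 4398.8945 ng/mL·h

AUC = 4399 ng/mL·h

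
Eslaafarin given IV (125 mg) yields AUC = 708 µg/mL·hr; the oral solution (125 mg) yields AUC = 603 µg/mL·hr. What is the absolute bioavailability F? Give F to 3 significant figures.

F = 0.852

F = (AUC_ev / D_ev) / (AUC_iv / D_iv)
  = (603/125) / (708/125)
  = 4.824 / 5.664 = 0.8517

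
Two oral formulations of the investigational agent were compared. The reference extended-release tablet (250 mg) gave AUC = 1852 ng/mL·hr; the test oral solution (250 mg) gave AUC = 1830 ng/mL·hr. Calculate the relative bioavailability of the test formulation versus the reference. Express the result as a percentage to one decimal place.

F_rel = (AUC_test/D_test) / (AUC_ref/D_ref)
      = (1830/250) / (1852/250)
      = 7.32 / 7.408 = 0.9881 = 98.81%

F_rel = 98.8%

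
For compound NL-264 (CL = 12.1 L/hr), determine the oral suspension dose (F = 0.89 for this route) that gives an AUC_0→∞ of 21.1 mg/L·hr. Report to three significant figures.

Dose = 287 mg

Dose = CL × AUC_0→∞ / F
     = 12.1 × 21.1 / 0.89 = 286.865 mg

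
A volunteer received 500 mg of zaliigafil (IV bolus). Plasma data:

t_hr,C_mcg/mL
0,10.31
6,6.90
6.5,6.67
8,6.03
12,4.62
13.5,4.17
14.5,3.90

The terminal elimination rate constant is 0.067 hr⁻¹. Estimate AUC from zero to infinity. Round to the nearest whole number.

AUC = 155 mcg/mL·hr

Trapezoidal AUC_0→14.5:
  [0→6]: (10.31+6.90)/2 × 6 = 51.63
  [6→6.5]: (6.90+6.67)/2 × 0.5 = 3.3925
  [6.5→8]: (6.67+6.03)/2 × 1.5 = 9.525
  [8→12]: (6.03+4.62)/2 × 4 = 21.3
  [12→13.5]: (4.62+4.17)/2 × 1.5 = 6.5925
  [13.5→14.5]: (4.17+3.90)/2 × 1 = 4.035
  Sum = 96.475 mcg/mL·hr
Extrapolated tail: C_last / k_e = 3.90 / 0.067 = 58.209
AUC_0→∞ = 96.475 + 58.209 = 154.684 mcg/mL·hr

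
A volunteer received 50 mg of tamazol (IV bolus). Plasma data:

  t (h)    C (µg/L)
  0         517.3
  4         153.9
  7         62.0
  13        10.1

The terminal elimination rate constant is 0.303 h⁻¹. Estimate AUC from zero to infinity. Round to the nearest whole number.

Trapezoidal AUC_0→13:
  [0→4]: (517.3+153.9)/2 × 4 = 1342.4
  [4→7]: (153.9+62.0)/2 × 3 = 323.85
  [7→13]: (62.0+10.1)/2 × 6 = 216.3
  Sum = 1882.55 µg/L·h
Extrapolated tail: C_last / k_e = 10.1 / 0.303 = 33.333
AUC_0→∞ = 1882.55 + 33.333 = 1915.883 µg/L·h

AUC = 1916 µg/L·h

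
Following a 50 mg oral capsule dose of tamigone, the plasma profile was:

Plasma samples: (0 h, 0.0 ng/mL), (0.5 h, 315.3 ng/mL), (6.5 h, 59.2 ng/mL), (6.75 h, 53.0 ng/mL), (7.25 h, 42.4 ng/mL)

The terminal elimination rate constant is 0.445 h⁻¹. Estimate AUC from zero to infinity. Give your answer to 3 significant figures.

AUC = 1340 ng/mL·h

Trapezoidal AUC_0→7.25:
  [0→0.5]: (0.0+315.3)/2 × 0.5 = 78.825
  [0.5→6.5]: (315.3+59.2)/2 × 6 = 1123.5
  [6.5→6.75]: (59.2+53.0)/2 × 0.25 = 14.025
  [6.75→7.25]: (53.0+42.4)/2 × 0.5 = 23.85
  Sum = 1240.2 ng/mL·h
Extrapolated tail: C_last / k_e = 42.4 / 0.445 = 95.281
AUC_0→∞ = 1240.2 + 95.281 = 1335.481 ng/mL·h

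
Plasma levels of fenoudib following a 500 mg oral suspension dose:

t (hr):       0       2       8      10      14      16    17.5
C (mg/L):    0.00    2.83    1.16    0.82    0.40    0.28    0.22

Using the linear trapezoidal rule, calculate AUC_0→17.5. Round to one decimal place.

AUC = 20.3 mg/L·hr

Trapezoidal AUC_0→17.5:
  [0→2]: (0.00+2.83)/2 × 2 = 2.83
  [2→8]: (2.83+1.16)/2 × 6 = 11.97
  [8→10]: (1.16+0.82)/2 × 2 = 1.98
  [10→14]: (0.82+0.40)/2 × 4 = 2.44
  [14→16]: (0.40+0.28)/2 × 2 = 0.68
  [16→17.5]: (0.28+0.22)/2 × 1.5 = 0.375
  Sum = 20.275 mg/L·hr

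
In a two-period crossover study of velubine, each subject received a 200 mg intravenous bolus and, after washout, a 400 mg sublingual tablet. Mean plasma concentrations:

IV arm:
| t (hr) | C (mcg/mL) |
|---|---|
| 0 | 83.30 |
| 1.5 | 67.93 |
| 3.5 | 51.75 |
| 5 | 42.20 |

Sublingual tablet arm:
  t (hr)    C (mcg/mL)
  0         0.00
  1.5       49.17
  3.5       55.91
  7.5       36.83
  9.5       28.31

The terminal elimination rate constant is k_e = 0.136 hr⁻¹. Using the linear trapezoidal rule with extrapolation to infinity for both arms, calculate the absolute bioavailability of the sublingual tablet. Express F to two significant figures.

Trapezoidal AUC_0→5 (IV):
  [0→1.5]: (83.30+67.93)/2 × 1.5 = 113.4225
  [1.5→3.5]: (67.93+51.75)/2 × 2 = 119.68
  [3.5→5]: (51.75+42.20)/2 × 1.5 = 70.4625
  Sum = 303.565 mcg/mL·hr
IV tail: 42.20/0.136 = 310.294; AUC_iv,0→∞ = 303.565 + 310.294 = 613.859 mcg/mL·hr
Trapezoidal AUC_0→9.5 (sublingual tablet):
  [0→1.5]: (0.00+49.17)/2 × 1.5 = 36.8775
  [1.5→3.5]: (49.17+55.91)/2 × 2 = 105.08
  [3.5→7.5]: (55.91+36.83)/2 × 4 = 185.48
  [7.5→9.5]: (36.83+28.31)/2 × 2 = 65.14
  Sum = 392.5775 mcg/mL·hr
sublingual tablet tail: 28.31/0.136 = 208.162; AUC_ev,0→∞ = 392.5775 + 208.162 = 600.7395 mcg/mL·hr
F = (AUC_ev/D_ev)/(AUC_iv/D_iv) = (600.7395/400)/(613.859/200) = 1.50185/3.069295 = 0.4893

F = 0.49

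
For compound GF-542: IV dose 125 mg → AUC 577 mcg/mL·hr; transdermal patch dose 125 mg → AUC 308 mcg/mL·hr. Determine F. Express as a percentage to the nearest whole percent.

F = (AUC_ev / D_ev) / (AUC_iv / D_iv)
  = (308/125) / (577/125)
  = 2.464 / 4.616 = 0.5338
  = 53.38%

F = 53%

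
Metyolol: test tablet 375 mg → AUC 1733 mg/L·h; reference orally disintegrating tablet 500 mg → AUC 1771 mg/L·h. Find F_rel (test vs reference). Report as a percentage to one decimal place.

F_rel = 130.5%

F_rel = (AUC_test/D_test) / (AUC_ref/D_ref)
      = (1733/375) / (1771/500)
      = 4.62133 / 3.542 = 1.3047 = 130.47%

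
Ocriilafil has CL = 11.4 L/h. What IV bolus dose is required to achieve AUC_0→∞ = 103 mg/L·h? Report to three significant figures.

Dose_iv = CL × AUC_0→∞
     = 11.4 × 103 = 1174.2 mg

Dose = 1170 mg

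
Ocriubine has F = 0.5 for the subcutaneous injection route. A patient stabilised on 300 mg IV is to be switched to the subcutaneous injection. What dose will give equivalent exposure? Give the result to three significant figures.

For equal systemic exposure: F × D_ev = D_iv
D_ev = D_iv / F = 300 / 0.5 = 600 mg

D_subcutaneous = 600 mg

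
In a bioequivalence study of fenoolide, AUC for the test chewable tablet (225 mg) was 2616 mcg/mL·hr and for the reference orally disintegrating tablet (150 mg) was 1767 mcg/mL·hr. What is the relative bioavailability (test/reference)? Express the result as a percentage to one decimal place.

F_rel = (AUC_test/D_test) / (AUC_ref/D_ref)
      = (2616/225) / (1767/150)
      = 11.6267 / 11.78 = 0.9870 = 98.70%

F_rel = 98.7%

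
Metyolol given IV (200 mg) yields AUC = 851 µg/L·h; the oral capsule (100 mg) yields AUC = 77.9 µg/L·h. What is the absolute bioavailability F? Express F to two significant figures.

F = 0.18

F = (AUC_ev / D_ev) / (AUC_iv / D_iv)
  = (77.9/100) / (851/200)
  = 0.779 / 4.255 = 0.1831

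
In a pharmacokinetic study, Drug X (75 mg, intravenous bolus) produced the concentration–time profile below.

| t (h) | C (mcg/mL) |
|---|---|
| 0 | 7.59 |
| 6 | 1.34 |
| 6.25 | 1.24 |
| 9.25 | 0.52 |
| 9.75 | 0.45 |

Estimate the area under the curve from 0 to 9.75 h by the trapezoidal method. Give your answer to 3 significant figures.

Trapezoidal AUC_0→9.75:
  [0→6]: (7.59+1.34)/2 × 6 = 26.79
  [6→6.25]: (1.34+1.24)/2 × 0.25 = 0.3225
  [6.25→9.25]: (1.24+0.52)/2 × 3 = 2.64
  [9.25→9.75]: (0.52+0.45)/2 × 0.5 = 0.2425
  Sum = 29.995 mcg/mL·h

AUC = 30.0 mcg/mL·h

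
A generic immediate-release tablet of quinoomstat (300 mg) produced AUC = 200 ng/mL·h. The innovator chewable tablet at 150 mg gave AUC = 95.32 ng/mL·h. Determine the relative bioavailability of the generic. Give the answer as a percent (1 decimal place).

F_rel = 104.9%

F_rel = (AUC_test/D_test) / (AUC_ref/D_ref)
      = (200/300) / (95.32/150)
      = 0.666667 / 0.635467 = 1.0491 = 104.91%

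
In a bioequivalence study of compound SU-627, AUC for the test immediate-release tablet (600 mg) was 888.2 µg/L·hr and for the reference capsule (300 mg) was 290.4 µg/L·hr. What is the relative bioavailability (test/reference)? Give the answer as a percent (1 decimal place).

F_rel = 152.9%

F_rel = (AUC_test/D_test) / (AUC_ref/D_ref)
      = (888.2/600) / (290.4/300)
      = 1.48033 / 0.968 = 1.5293 = 152.93%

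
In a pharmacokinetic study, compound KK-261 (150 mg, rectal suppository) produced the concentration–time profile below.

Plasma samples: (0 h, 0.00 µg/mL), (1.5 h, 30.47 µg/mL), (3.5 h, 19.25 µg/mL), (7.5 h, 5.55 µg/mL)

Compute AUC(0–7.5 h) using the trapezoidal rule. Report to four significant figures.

Trapezoidal AUC_0→7.5:
  [0→1.5]: (0.00+30.47)/2 × 1.5 = 22.8525
  [1.5→3.5]: (30.47+19.25)/2 × 2 = 49.72
  [3.5→7.5]: (19.25+5.55)/2 × 4 = 49.6
  Sum = 122.1725 µg/mL·h

AUC = 122.2 µg/mL·h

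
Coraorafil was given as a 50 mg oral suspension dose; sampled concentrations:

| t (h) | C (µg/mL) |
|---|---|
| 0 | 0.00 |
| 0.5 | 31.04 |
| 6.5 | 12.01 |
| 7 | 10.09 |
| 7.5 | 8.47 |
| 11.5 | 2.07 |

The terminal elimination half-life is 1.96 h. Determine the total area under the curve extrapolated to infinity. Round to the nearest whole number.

Trapezoidal AUC_0→11.5:
  [0→0.5]: (0.00+31.04)/2 × 0.5 = 7.76
  [0.5→6.5]: (31.04+12.01)/2 × 6 = 129.15
  [6.5→7]: (12.01+10.09)/2 × 0.5 = 5.525
  [7→7.5]: (10.09+8.47)/2 × 0.5 = 4.64
  [7.5→11.5]: (8.47+2.07)/2 × 4 = 21.08
  Sum = 168.155 µg/mL·h
k_e = ln2 / t½ = 0.693147 / 1.96 = 0.3536 h^-1
Extrapolated tail: C_last / k_e = 2.07 / 0.3536 = 5.854
AUC_0→∞ = 168.155 + 5.854 = 174.009 µg/mL·h

AUC = 174 µg/mL·h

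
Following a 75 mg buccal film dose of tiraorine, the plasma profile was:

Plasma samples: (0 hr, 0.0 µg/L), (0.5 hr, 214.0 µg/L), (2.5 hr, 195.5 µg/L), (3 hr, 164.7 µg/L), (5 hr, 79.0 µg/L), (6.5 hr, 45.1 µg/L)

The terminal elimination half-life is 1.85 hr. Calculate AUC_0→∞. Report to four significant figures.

AUC = 1010 µg/L·hr

Trapezoidal AUC_0→6.5:
  [0→0.5]: (0.0+214.0)/2 × 0.5 = 53.5
  [0.5→2.5]: (214.0+195.5)/2 × 2 = 409.5
  [2.5→3]: (195.5+164.7)/2 × 0.5 = 90.05
  [3→5]: (164.7+79.0)/2 × 2 = 243.7
  [5→6.5]: (79.0+45.1)/2 × 1.5 = 93.075
  Sum = 889.825 µg/L·hr
k_e = ln2 / t½ = 0.693147 / 1.85 = 0.3747 hr^-1
Extrapolated tail: C_last / k_e = 45.1 / 0.3747 = 120.363
AUC_0→∞ = 889.825 + 120.363 = 1010.188 µg/L·hr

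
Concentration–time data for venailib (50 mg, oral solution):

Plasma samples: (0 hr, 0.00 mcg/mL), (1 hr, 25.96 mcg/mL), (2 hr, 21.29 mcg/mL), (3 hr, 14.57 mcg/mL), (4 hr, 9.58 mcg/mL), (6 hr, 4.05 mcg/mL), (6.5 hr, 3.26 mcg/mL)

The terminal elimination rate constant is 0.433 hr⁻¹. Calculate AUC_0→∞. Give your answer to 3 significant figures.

AUC = 89.6 mcg/mL·hr

Trapezoidal AUC_0→6.5:
  [0→1]: (0.00+25.96)/2 × 1 = 12.98
  [1→2]: (25.96+21.29)/2 × 1 = 23.625
  [2→3]: (21.29+14.57)/2 × 1 = 17.93
  [3→4]: (14.57+9.58)/2 × 1 = 12.075
  [4→6]: (9.58+4.05)/2 × 2 = 13.63
  [6→6.5]: (4.05+3.26)/2 × 0.5 = 1.8275
  Sum = 82.0675 mcg/mL·hr
Extrapolated tail: C_last / k_e = 3.26 / 0.433 = 7.529
AUC_0→∞ = 82.0675 + 7.529 = 89.5965 mcg/mL·hr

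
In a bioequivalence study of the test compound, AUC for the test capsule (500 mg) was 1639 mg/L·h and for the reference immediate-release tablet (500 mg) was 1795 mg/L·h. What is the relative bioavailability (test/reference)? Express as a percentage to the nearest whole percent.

F_rel = 91%

F_rel = (AUC_test/D_test) / (AUC_ref/D_ref)
      = (1639/500) / (1795/500)
      = 3.278 / 3.59 = 0.9131 = 91.31%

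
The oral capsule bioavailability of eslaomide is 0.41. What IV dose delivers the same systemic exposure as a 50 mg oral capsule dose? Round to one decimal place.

Systemic exposure from an extravascular dose = F × D_ev, so the equivalent IV dose is F × D_ev.
D_iv = F × D_ev = 0.41 × 50 = 20.5 mg

D_iv = 20.5 mg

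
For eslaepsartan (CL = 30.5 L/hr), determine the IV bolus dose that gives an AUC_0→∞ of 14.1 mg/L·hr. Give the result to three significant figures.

Dose = 430 mg

Dose_iv = CL × AUC_0→∞
     = 30.5 × 14.1 = 430.05 mg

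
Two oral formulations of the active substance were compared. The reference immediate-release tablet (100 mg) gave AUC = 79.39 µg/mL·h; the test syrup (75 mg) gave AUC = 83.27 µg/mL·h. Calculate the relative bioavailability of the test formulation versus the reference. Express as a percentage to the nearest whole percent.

F_rel = (AUC_test/D_test) / (AUC_ref/D_ref)
      = (83.27/75) / (79.39/100)
      = 1.11027 / 0.7939 = 1.3985 = 139.85%

F_rel = 140%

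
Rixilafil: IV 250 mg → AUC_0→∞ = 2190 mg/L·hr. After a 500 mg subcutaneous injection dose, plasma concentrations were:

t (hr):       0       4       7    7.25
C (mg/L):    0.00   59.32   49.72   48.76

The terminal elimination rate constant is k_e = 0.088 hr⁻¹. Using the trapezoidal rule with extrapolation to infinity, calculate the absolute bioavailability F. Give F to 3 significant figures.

Trapezoidal AUC_0→7.25 (subcutaneous injection):
  [0→4]: (0.00+59.32)/2 × 4 = 118.64
  [4→7]: (59.32+49.72)/2 × 3 = 163.56
  [7→7.25]: (49.72+48.76)/2 × 0.25 = 12.31
  Sum = 294.51 mg/L·hr
Tail: C_last/k_e = 48.76/0.088 = 554.091
AUC_0→∞ (subcutaneous injection) = 294.51 + 554.091 = 848.601 mg/L·hr
F = (AUC_ev/D_ev)/(AUC_iv/D_iv) = (848.601/500)/(2190/250) = 1.697202/8.76 = 0.1937

F = 0.194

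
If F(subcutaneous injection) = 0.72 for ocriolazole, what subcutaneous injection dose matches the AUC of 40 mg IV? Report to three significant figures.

D_subcutaneous = 55.6 mg

For equal systemic exposure: F × D_ev = D_iv
D_ev = D_iv / F = 40 / 0.72 = 55.5556 mg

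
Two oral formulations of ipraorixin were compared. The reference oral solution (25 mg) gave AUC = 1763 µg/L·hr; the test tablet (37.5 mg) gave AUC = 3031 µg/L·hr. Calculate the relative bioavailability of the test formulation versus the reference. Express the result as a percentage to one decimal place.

F_rel = (AUC_test/D_test) / (AUC_ref/D_ref)
      = (3031/37.5) / (1763/25)
      = 80.8267 / 70.52 = 1.1462 = 114.62%

F_rel = 114.6%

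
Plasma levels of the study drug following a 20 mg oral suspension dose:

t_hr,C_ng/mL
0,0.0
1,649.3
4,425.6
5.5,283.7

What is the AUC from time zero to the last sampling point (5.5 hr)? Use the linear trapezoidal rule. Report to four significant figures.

AUC = 2469 ng/mL·hr

Trapezoidal AUC_0→5.5:
  [0→1]: (0.0+649.3)/2 × 1 = 324.65
  [1→4]: (649.3+425.6)/2 × 3 = 1612.35
  [4→5.5]: (425.6+283.7)/2 × 1.5 = 531.975
  Sum = 2468.975 ng/mL·hr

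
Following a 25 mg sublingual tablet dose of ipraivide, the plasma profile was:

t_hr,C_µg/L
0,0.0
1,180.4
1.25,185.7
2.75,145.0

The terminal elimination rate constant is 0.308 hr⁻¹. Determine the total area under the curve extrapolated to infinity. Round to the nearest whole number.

AUC = 855 µg/L·hr

Trapezoidal AUC_0→2.75:
  [0→1]: (0.0+180.4)/2 × 1 = 90.2
  [1→1.25]: (180.4+185.7)/2 × 0.25 = 45.7625
  [1.25→2.75]: (185.7+145.0)/2 × 1.5 = 248.025
  Sum = 383.9875 µg/L·hr
Extrapolated tail: C_last / k_e = 145.0 / 0.308 = 470.779
AUC_0→∞ = 383.9875 + 470.779 = 854.7665 µg/L·hr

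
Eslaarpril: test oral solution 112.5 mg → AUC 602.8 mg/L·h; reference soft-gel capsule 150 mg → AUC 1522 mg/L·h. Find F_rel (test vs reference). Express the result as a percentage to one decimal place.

F_rel = 52.8%

F_rel = (AUC_test/D_test) / (AUC_ref/D_ref)
      = (602.8/112.5) / (1522/150)
      = 5.35822 / 10.1467 = 0.5281 = 52.81%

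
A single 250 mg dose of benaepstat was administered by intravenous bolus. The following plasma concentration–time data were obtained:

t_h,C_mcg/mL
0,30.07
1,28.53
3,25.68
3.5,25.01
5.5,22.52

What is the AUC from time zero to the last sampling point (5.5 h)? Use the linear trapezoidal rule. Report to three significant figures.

Trapezoidal AUC_0→5.5:
  [0→1]: (30.07+28.53)/2 × 1 = 29.3
  [1→3]: (28.53+25.68)/2 × 2 = 54.21
  [3→3.5]: (25.68+25.01)/2 × 0.5 = 12.6725
  [3.5→5.5]: (25.01+22.52)/2 × 2 = 47.53
  Sum = 143.7125 mcg/mL·h

AUC = 144 mcg/mL·h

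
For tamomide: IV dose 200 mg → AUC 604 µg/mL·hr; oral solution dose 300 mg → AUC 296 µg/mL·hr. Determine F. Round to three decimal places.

F = 0.327

F = (AUC_ev / D_ev) / (AUC_iv / D_iv)
  = (296/300) / (604/200)
  = 0.986667 / 3.02 = 0.3267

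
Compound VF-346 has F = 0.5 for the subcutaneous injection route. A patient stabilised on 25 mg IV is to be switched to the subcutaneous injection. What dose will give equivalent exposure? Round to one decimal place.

For equal systemic exposure: F × D_ev = D_iv
D_ev = D_iv / F = 25 / 0.5 = 50 mg

D_subcutaneous = 50.0 mg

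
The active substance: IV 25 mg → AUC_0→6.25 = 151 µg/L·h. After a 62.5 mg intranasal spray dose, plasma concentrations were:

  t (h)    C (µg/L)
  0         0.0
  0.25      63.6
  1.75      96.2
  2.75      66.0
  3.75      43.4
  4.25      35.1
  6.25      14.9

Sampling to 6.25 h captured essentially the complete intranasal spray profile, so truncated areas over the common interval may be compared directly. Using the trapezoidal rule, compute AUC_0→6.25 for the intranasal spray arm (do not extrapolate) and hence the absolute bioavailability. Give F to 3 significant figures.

Trapezoidal AUC_0→6.25 (intranasal spray):
  [0→0.25]: (0.0+63.6)/2 × 0.25 = 7.95
  [0.25→1.75]: (63.6+96.2)/2 × 1.5 = 119.85
  [1.75→2.75]: (96.2+66.0)/2 × 1 = 81.1
  [2.75→3.75]: (66.0+43.4)/2 × 1 = 54.7
  [3.75→4.25]: (43.4+35.1)/2 × 0.5 = 19.625
  [4.25→6.25]: (35.1+14.9)/2 × 2 = 50.0
  Sum = 333.225 µg/L·h
F = (AUC_ev/D_ev)/(AUC_iv/D_iv) = (333.225/62.5)/(151/25) = 5.3316/6.04 = 0.8827

F = 0.883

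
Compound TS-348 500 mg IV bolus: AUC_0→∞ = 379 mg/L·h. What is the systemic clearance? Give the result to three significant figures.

CL = Dose_iv / AUC_0→∞
   = 500 / 379 = 1.31926 L/h

CL = 1.32 L/h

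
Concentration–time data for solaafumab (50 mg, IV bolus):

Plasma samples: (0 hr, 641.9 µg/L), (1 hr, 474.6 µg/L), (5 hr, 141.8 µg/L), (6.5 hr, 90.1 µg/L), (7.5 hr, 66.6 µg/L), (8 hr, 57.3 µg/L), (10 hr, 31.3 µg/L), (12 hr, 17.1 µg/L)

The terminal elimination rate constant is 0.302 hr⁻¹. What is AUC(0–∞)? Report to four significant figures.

Trapezoidal AUC_0→12:
  [0→1]: (641.9+474.6)/2 × 1 = 558.25
  [1→5]: (474.6+141.8)/2 × 4 = 1232.8
  [5→6.5]: (141.8+90.1)/2 × 1.5 = 173.925
  [6.5→7.5]: (90.1+66.6)/2 × 1 = 78.35
  [7.5→8]: (66.6+57.3)/2 × 0.5 = 30.975
  [8→10]: (57.3+31.3)/2 × 2 = 88.6
  [10→12]: (31.3+17.1)/2 × 2 = 48.4
  Sum = 2211.3 µg/L·hr
Extrapolated tail: C_last / k_e = 17.1 / 0.302 = 56.623
AUC_0→∞ = 2211.3 + 56.623 = 2267.923 µg/L·hr

AUC = 2268 µg/L·hr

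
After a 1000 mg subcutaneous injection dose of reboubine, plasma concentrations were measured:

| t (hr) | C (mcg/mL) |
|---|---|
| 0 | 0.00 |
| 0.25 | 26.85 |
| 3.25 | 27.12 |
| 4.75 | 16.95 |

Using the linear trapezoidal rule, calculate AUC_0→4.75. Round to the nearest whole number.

AUC = 117 mcg/mL·hr

Trapezoidal AUC_0→4.75:
  [0→0.25]: (0.00+26.85)/2 × 0.25 = 3.35625
  [0.25→3.25]: (26.85+27.12)/2 × 3 = 80.955
  [3.25→4.75]: (27.12+16.95)/2 × 1.5 = 33.0525
  Sum = 117.36375 mcg/mL·hr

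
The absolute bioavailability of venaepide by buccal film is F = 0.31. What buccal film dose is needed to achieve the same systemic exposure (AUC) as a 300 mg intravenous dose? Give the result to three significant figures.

D_buccal = 968 mg

For equal systemic exposure: F × D_ev = D_iv
D_ev = D_iv / F = 300 / 0.31 = 967.742 mg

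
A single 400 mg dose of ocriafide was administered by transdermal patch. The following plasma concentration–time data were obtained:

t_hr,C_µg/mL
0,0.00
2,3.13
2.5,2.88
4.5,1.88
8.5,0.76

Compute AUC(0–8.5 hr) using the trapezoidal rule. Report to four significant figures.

Trapezoidal AUC_0→8.5:
  [0→2]: (0.00+3.13)/2 × 2 = 3.13
  [2→2.5]: (3.13+2.88)/2 × 0.5 = 1.5025
  [2.5→4.5]: (2.88+1.88)/2 × 2 = 4.76
  [4.5→8.5]: (1.88+0.76)/2 × 4 = 5.28
  Sum = 14.6725 µg/mL·hr

AUC = 14.67 µg/mL·hr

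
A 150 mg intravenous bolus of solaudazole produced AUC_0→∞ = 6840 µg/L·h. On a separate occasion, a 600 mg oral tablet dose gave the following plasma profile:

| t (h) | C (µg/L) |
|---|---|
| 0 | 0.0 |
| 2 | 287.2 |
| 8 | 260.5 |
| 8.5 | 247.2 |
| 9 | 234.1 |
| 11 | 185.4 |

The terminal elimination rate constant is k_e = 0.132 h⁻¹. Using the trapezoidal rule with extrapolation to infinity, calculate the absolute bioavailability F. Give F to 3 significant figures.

Trapezoidal AUC_0→11 (oral tablet):
  [0→2]: (0.0+287.2)/2 × 2 = 287.2
  [2→8]: (287.2+260.5)/2 × 6 = 1643.1
  [8→8.5]: (260.5+247.2)/2 × 0.5 = 126.925
  [8.5→9]: (247.2+234.1)/2 × 0.5 = 120.325
  [9→11]: (234.1+185.4)/2 × 2 = 419.5
  Sum = 2597.05 µg/L·h
Tail: C_last/k_e = 185.4/0.132 = 1404.545
AUC_0→∞ (oral tablet) = 2597.05 + 1404.545 = 4001.595 µg/L·h
F = (AUC_ev/D_ev)/(AUC_iv/D_iv) = (4001.595/600)/(6840/150) = 6.669325/45.6 = 0.1463

F = 0.146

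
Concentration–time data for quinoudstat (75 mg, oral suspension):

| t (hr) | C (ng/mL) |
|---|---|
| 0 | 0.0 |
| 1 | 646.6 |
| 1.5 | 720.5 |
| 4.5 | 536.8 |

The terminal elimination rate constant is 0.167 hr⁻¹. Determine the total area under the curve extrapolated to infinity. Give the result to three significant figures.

AUC = 5770 ng/mL·hr

Trapezoidal AUC_0→4.5:
  [0→1]: (0.0+646.6)/2 × 1 = 323.3
  [1→1.5]: (646.6+720.5)/2 × 0.5 = 341.775
  [1.5→4.5]: (720.5+536.8)/2 × 3 = 1885.95
  Sum = 2551.025 ng/mL·hr
Extrapolated tail: C_last / k_e = 536.8 / 0.167 = 3214.371
AUC_0→∞ = 2551.025 + 3214.371 = 5765.396 ng/mL·hr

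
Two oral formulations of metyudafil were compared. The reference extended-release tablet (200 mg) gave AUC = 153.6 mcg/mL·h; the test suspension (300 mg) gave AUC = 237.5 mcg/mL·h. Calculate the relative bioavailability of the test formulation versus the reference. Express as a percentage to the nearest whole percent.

F_rel = 103%

F_rel = (AUC_test/D_test) / (AUC_ref/D_ref)
      = (237.5/300) / (153.6/200)
      = 0.791667 / 0.768 = 1.0308 = 103.08%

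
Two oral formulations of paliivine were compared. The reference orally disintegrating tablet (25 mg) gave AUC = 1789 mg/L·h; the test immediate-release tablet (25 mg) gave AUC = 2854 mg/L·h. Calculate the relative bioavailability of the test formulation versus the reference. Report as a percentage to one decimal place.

F_rel = (AUC_test/D_test) / (AUC_ref/D_ref)
      = (2854/25) / (1789/25)
      = 114.16 / 71.56 = 1.5953 = 159.53%

F_rel = 159.5%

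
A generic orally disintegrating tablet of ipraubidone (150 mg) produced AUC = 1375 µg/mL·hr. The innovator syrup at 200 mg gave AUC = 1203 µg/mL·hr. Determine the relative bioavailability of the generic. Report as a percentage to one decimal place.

F_rel = 152.4%

F_rel = (AUC_test/D_test) / (AUC_ref/D_ref)
      = (1375/150) / (1203/200)
      = 9.16667 / 6.015 = 1.5240 = 152.40%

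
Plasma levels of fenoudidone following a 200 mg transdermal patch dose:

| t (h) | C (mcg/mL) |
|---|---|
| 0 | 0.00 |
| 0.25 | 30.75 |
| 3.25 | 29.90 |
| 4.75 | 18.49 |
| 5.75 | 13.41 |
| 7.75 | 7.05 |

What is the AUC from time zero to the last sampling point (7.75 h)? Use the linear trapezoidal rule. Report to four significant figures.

Trapezoidal AUC_0→7.75:
  [0→0.25]: (0.00+30.75)/2 × 0.25 = 3.84375
  [0.25→3.25]: (30.75+29.90)/2 × 3 = 90.975
  [3.25→4.75]: (29.90+18.49)/2 × 1.5 = 36.2925
  [4.75→5.75]: (18.49+13.41)/2 × 1 = 15.95
  [5.75→7.75]: (13.41+7.05)/2 × 2 = 20.46
  Sum = 167.52125 mcg/mL·h

AUC = 167.5 mcg/mL·h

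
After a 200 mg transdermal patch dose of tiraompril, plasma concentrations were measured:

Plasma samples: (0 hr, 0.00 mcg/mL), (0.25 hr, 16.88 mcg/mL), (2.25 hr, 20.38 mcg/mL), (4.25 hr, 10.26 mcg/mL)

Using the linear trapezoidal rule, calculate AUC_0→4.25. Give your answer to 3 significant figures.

Trapezoidal AUC_0→4.25:
  [0→0.25]: (0.00+16.88)/2 × 0.25 = 2.11
  [0.25→2.25]: (16.88+20.38)/2 × 2 = 37.26
  [2.25→4.25]: (20.38+10.26)/2 × 2 = 30.64
  Sum = 70.01 mcg/mL·hr

AUC = 70.0 mcg/mL·hr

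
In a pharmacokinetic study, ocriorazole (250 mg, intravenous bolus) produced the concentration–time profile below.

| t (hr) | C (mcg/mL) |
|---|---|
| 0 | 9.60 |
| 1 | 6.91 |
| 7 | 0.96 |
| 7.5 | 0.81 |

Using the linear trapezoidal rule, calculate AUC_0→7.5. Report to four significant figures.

AUC = 32.31 mcg/mL·hr

Trapezoidal AUC_0→7.5:
  [0→1]: (9.60+6.91)/2 × 1 = 8.255
  [1→7]: (6.91+0.96)/2 × 6 = 23.61
  [7→7.5]: (0.96+0.81)/2 × 0.5 = 0.4425
  Sum = 32.3075 mcg/mL·hr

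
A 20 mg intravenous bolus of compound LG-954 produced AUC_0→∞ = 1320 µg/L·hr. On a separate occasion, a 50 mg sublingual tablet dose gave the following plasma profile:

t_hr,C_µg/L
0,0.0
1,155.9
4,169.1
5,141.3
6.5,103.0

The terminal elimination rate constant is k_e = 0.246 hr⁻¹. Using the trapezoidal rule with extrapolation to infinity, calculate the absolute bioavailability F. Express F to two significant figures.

F = 0.40

Trapezoidal AUC_0→6.5 (sublingual tablet):
  [0→1]: (0.0+155.9)/2 × 1 = 77.95
  [1→4]: (155.9+169.1)/2 × 3 = 487.5
  [4→5]: (169.1+141.3)/2 × 1 = 155.2
  [5→6.5]: (141.3+103.0)/2 × 1.5 = 183.225
  Sum = 903.875 µg/L·hr
Tail: C_last/k_e = 103.0/0.246 = 418.699
AUC_0→∞ (sublingual tablet) = 903.875 + 418.699 = 1322.574 µg/L·hr
F = (AUC_ev/D_ev)/(AUC_iv/D_iv) = (1322.574/50)/(1320/20) = 26.45148/66 = 0.4008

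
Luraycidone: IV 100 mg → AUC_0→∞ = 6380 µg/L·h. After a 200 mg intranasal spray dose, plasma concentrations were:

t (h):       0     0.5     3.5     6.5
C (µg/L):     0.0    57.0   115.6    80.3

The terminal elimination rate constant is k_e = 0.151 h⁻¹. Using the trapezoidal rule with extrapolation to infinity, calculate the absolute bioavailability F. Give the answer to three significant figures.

F = 0.0861

Trapezoidal AUC_0→6.5 (intranasal spray):
  [0→0.5]: (0.0+57.0)/2 × 0.5 = 14.25
  [0.5→3.5]: (57.0+115.6)/2 × 3 = 258.9
  [3.5→6.5]: (115.6+80.3)/2 × 3 = 293.85
  Sum = 567.0 µg/L·h
Tail: C_last/k_e = 80.3/0.151 = 531.788
AUC_0→∞ (intranasal spray) = 567.0 + 531.788 = 1098.788 µg/L·h
F = (AUC_ev/D_ev)/(AUC_iv/D_iv) = (1098.788/200)/(6380/100) = 5.49394/63.8 = 0.0861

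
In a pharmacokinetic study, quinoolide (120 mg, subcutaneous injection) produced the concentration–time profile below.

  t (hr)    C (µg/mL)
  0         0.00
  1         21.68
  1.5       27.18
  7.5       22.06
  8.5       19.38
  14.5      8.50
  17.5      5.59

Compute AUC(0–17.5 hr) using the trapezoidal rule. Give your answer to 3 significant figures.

Trapezoidal AUC_0→17.5:
  [0→1]: (0.00+21.68)/2 × 1 = 10.84
  [1→1.5]: (21.68+27.18)/2 × 0.5 = 12.215
  [1.5→7.5]: (27.18+22.06)/2 × 6 = 147.72
  [7.5→8.5]: (22.06+19.38)/2 × 1 = 20.72
  [8.5→14.5]: (19.38+8.50)/2 × 6 = 83.64
  [14.5→17.5]: (8.50+5.59)/2 × 3 = 21.135
  Sum = 296.27 µg/mL·hr

AUC = 296 µg/mL·hr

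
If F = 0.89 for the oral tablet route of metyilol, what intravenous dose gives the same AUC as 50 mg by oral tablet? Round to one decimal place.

D_iv = 44.5 mg

Systemic exposure from an extravascular dose = F × D_ev, so the equivalent IV dose is F × D_ev.
D_iv = F × D_ev = 0.89 × 50 = 44.5 mg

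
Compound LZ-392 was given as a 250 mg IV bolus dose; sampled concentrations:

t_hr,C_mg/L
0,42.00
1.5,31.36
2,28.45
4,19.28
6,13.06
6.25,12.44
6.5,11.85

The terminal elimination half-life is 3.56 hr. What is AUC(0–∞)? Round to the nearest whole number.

Trapezoidal AUC_0→6.5:
  [0→1.5]: (42.00+31.36)/2 × 1.5 = 55.02
  [1.5→2]: (31.36+28.45)/2 × 0.5 = 14.9525
  [2→4]: (28.45+19.28)/2 × 2 = 47.73
  [4→6]: (19.28+13.06)/2 × 2 = 32.34
  [6→6.25]: (13.06+12.44)/2 × 0.25 = 3.1875
  [6.25→6.5]: (12.44+11.85)/2 × 0.25 = 3.03625
  Sum = 156.26625 mg/L·hr
k_e = ln2 / t½ = 0.693147 / 3.56 = 0.1947 hr^-1
Extrapolated tail: C_last / k_e = 11.85 / 0.1947 = 60.863
AUC_0→∞ = 156.26625 + 60.863 = 217.12925 mg/L·hr

AUC = 217 mg/L·hr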